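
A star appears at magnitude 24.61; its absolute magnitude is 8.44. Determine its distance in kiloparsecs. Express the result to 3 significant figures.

Distance modulus: m − M = 24.61 − (8.44) = 16.170
m − M = 5 log₁₀ d − 5
log₁₀ d = (m − M)/5 + 1 = 4.2340
d = 10^4.2340 = 17140 pc
= 17.14 kpc

d ≈ 17.1 kpc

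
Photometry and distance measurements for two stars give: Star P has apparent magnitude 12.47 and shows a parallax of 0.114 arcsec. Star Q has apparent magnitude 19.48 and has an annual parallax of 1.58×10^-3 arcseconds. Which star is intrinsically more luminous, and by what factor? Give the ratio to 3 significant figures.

Star P: d = 1/p = 1/0.114″ = 8.772 pc
Star P: M = m − 5 log₁₀ d + 5 = 12.47 − 5·0.9431 + 5 = 12.755
Star Q: d = 1/p = 1/1.58×10^-3″ = 632.9 pc
Star Q: M = m − 5 log₁₀ d + 5 = 19.48 − 5·2.8013 + 5 = 10.473
ΔM = M_P − M_Q = 12.755 − (10.473) = 2.281; smaller M is more luminous → Star Q.
L ratio = 10^(0.4 |ΔM|) = 10^0.912 = 8.175

Star Q is more luminous, by a factor of 8.18.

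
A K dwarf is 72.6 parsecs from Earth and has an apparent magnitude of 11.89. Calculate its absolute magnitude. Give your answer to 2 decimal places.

5 log₁₀(d/10 pc) = 5 log₁₀(72.60) − 5 = 4.305
M = m − 5 log₁₀(d/10) = 11.89 − 4.305 = 7.585

M ≈ 7.59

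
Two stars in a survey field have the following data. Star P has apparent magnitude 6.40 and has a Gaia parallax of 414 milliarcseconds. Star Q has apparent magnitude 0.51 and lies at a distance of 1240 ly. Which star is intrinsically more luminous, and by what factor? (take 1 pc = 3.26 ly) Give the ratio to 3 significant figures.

Star Q is more luminous, by a factor of 5.63×10^6.

Star P: p = 414 mas = 0.414″ → d = 1/p = 2.415 pc
Star P: M = m − 5 log₁₀ d + 5 = 6.40 − 5·0.3830 + 5 = 9.485
Star Q: d = 1240 ly / 3.26 = 380.4 pc
Star Q: M = m − 5 log₁₀ d + 5 = 0.51 − 5·2.5802 + 5 = -7.391
ΔM = M_P − M_Q = 9.485 − (-7.391) = 16.876; smaller M is more luminous → Star Q.
L ratio = 10^(0.4 |ΔM|) = 10^6.750 = 5.629×10^6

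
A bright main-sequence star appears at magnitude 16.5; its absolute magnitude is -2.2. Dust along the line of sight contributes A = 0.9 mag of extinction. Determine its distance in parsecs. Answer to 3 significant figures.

m − M = 5 log₁₀(d/10 pc) + A  ⇒  16.5 − (-2.2) − 0.9 = 5 log₁₀(d/10)
17.800 = 5 log₁₀(d/10)
log₁₀ d = (m − M − A)/5 + 1 = 4.5600
d = 10^4.5600 = 36310 pc

d ≈ 36300 pc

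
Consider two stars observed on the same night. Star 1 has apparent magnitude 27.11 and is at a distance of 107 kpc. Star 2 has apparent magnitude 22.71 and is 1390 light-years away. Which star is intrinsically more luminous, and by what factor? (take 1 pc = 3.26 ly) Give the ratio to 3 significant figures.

Star 1 is more luminous, by a factor of 1090.

Star 1: d = 107 kpc = 107000 pc
Star 1: M = m − 5 log₁₀ d + 5 = 27.11 − 5·5.0294 + 5 = 6.963
Star 2: d = 1390 ly / 3.26 = 426.4 pc
Star 2: M = m − 5 log₁₀ d + 5 = 22.71 − 5·2.6298 + 5 = 14.561
ΔM = M_1 − M_2 = 6.963 − (14.561) = -7.598; smaller M is more luminous → Star 1.
L ratio = 10^(0.4 |ΔM|) = 10^3.039 = 1094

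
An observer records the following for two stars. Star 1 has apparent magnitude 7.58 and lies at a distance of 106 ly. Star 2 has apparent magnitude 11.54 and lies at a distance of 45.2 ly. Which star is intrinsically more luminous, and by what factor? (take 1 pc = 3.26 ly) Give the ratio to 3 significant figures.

Star 1 is more luminous, by a factor of 211.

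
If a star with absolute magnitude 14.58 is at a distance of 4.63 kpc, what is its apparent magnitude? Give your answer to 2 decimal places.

m ≈ 27.91

d = 4.63 kpc = 4630 pc
m = M + 5 log₁₀ d − 5 = 14.58 + 5·3.6656 − 5 = 27.908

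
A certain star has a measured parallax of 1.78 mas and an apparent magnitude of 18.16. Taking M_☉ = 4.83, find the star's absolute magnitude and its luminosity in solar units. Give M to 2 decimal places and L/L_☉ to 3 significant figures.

d = 1/p = 1000/1.78 mas = 561.8 pc
M = m − 5 log₁₀ d + 5 = 18.16 − 5·2.7496 + 5 = 9.412
M − M_☉ = 9.412 − 4.83 = 4.582
L/L_☉ = 10^(−0.4 × 4.582) = 0.01469

M ≈ 9.41; L/L_☉ ≈ 0.0147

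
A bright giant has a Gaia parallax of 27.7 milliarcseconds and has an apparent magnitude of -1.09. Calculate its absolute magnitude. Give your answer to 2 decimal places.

M ≈ -3.88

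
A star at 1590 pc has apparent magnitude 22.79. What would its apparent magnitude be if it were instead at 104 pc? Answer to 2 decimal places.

m ≈ 16.87

Flux ∝ 1/d², so Δm = 5 log₁₀(d₂/d₁) = 5 log₁₀(104/1590) = -5.922
m₂ = m₁ + Δm = 22.79 + (-5.922) = 16.868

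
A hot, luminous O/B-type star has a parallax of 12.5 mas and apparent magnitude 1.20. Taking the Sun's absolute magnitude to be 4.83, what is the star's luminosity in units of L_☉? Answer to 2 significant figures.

L/L_☉ ≈ 1800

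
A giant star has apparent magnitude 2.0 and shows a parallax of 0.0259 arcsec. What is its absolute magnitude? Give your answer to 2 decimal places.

M ≈ -0.93

d = 1/p = 1/0.0259″ = 38.61 pc
5 log₁₀(d/10 pc) = 5 log₁₀(38.61) − 5 = 2.934
M = m − 5 log₁₀(d/10) = 2.0 − 2.934 = -0.934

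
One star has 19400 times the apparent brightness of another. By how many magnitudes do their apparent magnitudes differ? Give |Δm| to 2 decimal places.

|Δm| ≈ 10.72

Pogson: Δm = −2.5 log₁₀(ratio) = −2.5 log₁₀(19400) = −2.5 × 4.2878 = -10.720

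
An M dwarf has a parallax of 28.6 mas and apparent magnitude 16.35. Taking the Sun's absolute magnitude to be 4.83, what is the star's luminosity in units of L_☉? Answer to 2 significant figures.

L/L_☉ ≈ 3.0×10^-4

d = 1/p = 1000/28.6 mas = 34.97 pc
M = m − 5 log₁₀ d + 5 = 16.35 − 5·1.5436 + 5 = 13.632
M − M_☉ = 13.632 − 4.83 = 8.802
L/L_☉ = 10^(−0.4 × 8.802) = 3.015×10^-4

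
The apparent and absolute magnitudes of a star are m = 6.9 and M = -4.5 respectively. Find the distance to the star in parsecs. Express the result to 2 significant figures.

d ≈ 1900 pc

μ = m − M = 11.400
m − M = 5 log₁₀ d − 5
log₁₀ d = (m − M)/5 + 1 = 3.2800
d = 10^3.2800 = 1905 pc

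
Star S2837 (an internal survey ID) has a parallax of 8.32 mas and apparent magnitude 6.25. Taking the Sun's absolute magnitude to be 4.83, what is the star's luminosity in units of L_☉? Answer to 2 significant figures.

d = 1/p = 1000/8.32 mas = 120.2 pc
M = m − 5 log₁₀ d + 5 = 6.25 − 5·2.0799 + 5 = 0.851
M − M_☉ = 0.851 − 4.83 = -3.979
L/L_☉ = 10^(−0.4 × -3.979) = 39.06

L/L_☉ ≈ 39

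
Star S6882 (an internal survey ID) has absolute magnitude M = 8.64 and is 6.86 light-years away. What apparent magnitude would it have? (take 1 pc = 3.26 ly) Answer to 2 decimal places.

d = 6.86 ly / 3.26 = 2.104 pc
m = M + 5 log₁₀ d − 5 = 8.64 + 5·0.3231 − 5 = 5.256

m ≈ 5.26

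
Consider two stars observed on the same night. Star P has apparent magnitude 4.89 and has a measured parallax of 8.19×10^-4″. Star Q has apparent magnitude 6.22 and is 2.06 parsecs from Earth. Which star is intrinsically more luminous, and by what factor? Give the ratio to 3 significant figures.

Star P is more luminous, by a factor of 1.20×10^6.

Star P: d = 1/p = 1/8.19×10^-4″ = 1221 pc
Star P: M = m − 5 log₁₀ d + 5 = 4.89 − 5·3.0867 + 5 = -5.544
Star Q: M = m − 5 log₁₀ d + 5 = 6.22 − 5·0.3139 + 5 = 9.651
ΔM = M_P − M_Q = -5.544 − (9.651) = -15.194; smaller M is more luminous → Star P.
L ratio = 10^(0.4 |ΔM|) = 10^6.078 = 1.196×10^6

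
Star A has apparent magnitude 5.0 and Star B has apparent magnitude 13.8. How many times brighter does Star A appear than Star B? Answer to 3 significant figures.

Magnitude difference = -8.8
Flux ratio = 10^(−0.4 Δm) = 10^(−0.4 × -8.8) = 10^3.520 = 3311

3310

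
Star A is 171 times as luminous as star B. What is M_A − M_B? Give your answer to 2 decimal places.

M_A − M_B ≈ -5.58

Pogson: ΔM = −2.5 log₁₀(ratio) = −2.5 log₁₀(171) = −2.5 × 2.2330 = -5.582
Star A is brighter, so it has the smaller magnitude: the difference is negative.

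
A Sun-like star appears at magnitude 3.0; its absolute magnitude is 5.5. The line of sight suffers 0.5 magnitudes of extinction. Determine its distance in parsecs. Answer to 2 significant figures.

d ≈ 2.5 pc

m − M = 5 log₁₀(d/10 pc) + A  ⇒  3.0 − (5.5) − 0.5 = 5 log₁₀(d/10)
-3.000 = 5 log₁₀(d/10)
log₁₀ d = (m − M − A)/5 + 1 = 0.4000
d = 10^0.4000 = 2.512 pc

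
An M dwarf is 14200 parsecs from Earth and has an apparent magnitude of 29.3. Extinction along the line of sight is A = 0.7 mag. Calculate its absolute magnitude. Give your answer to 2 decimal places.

M ≈ 12.84

5 log₁₀(d/10 pc) = 5 log₁₀(14200) − 5 = 15.761
M = m − 5 log₁₀(d/10) − A = 29.3 − 15.761 − 0.7 = 12.839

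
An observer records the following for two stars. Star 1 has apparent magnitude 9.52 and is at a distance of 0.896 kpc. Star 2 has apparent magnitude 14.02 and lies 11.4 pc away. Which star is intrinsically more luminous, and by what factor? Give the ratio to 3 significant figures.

Star 1 is more luminous, by a factor of 390000.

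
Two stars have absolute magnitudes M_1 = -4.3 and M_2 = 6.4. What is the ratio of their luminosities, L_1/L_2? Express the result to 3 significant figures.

L_1/L_2 ≈ 19100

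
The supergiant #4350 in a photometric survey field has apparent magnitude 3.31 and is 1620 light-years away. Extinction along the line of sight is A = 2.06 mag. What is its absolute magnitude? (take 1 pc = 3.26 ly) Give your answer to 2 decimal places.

M ≈ -7.23

d = 1620 ly / 3.26 = 496.9 pc
5 log₁₀(d/10 pc) = 5 log₁₀(496.9) − 5 = 8.481
M = m − 5 log₁₀(d/10) − A = 3.31 − 8.481 − 2.06 = -7.231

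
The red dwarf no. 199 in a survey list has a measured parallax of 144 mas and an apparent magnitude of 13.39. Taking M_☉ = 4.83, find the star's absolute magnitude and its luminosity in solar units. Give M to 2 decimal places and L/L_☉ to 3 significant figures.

d = 1/p = 1000/144 mas = 6.944 pc
M = m − 5 log₁₀ d + 5 = 13.39 − 5·0.8416 + 5 = 14.182
M − M_☉ = 14.182 − 4.83 = 9.352
L/L_☉ = 10^(−0.4 × 9.352) = 1.817×10^-4

M ≈ 14.18; L/L_☉ ≈ 1.82×10^-4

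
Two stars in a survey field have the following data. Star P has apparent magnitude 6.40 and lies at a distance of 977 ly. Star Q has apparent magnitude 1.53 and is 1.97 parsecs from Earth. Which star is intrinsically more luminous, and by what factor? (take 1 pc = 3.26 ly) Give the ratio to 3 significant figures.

Star P: d = 977 ly / 3.26 = 299.7 pc
Star P: M = m − 5 log₁₀ d + 5 = 6.40 − 5·2.4767 + 5 = -0.983
Star Q: M = m − 5 log₁₀ d + 5 = 1.53 − 5·0.2945 + 5 = 5.058
ΔM = M_P − M_Q = -0.983 − (5.058) = -6.041; smaller M is more luminous → Star P.
L ratio = 10^(0.4 |ΔM|) = 10^2.416 = 260.9

Star P is more luminous, by a factor of 261.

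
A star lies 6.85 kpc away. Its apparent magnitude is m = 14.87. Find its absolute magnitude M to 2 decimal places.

M ≈ 0.69

d = 6.85 kpc = 6850 pc
5 log₁₀(d/10 pc) = 5 log₁₀(6850) − 5 = 14.178
M = m − 5 log₁₀(d/10) = 14.87 − 14.178 = 0.692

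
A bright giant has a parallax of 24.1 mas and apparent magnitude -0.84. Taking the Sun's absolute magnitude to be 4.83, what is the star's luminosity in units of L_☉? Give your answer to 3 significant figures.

d = 1/p = 1000/24.1 mas = 41.49 pc
M = m − 5 log₁₀ d + 5 = -0.84 − 5·1.6180 + 5 = -3.930
M − M_☉ = -3.930 − 4.83 = -8.760
L/L_☉ = 10^(−0.4 × -8.760) = 3191

L/L_☉ ≈ 3190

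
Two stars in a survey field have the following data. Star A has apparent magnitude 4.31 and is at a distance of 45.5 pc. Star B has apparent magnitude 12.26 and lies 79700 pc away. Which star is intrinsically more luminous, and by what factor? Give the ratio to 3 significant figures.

Star B is more luminous, by a factor of 2030.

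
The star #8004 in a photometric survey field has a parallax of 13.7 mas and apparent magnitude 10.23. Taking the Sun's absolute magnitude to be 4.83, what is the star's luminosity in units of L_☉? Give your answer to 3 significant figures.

L/L_☉ ≈ 0.369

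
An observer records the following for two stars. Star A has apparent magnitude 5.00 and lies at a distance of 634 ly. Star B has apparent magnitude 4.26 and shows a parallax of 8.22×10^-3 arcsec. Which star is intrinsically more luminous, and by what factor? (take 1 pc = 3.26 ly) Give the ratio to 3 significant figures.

Star A is more luminous, by a factor of 1.29.

Star A: d = 634 ly / 3.26 = 194.5 pc
Star A: M = m − 5 log₁₀ d + 5 = 5.00 − 5·2.2889 + 5 = -1.444
Star B: d = 1/p = 1/8.22×10^-3″ = 121.7 pc
Star B: M = m − 5 log₁₀ d + 5 = 4.26 − 5·2.0851 + 5 = -1.166
ΔM = M_A − M_B = -1.444 − (-1.166) = -0.279; smaller M is more luminous → Star A.
L ratio = 10^(0.4 |ΔM|) = 10^0.111 = 1.293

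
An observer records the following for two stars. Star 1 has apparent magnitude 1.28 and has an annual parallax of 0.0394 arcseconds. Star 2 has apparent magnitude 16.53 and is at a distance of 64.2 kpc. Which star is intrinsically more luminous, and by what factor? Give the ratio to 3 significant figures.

Star 2 is more luminous, by a factor of 5.08.

Star 1: d = 1/p = 1/0.0394″ = 25.38 pc
Star 1: M = m − 5 log₁₀ d + 5 = 1.28 − 5·1.4045 + 5 = -0.743
Star 2: d = 64.2 kpc = 64200 pc
Star 2: M = m − 5 log₁₀ d + 5 = 16.53 − 5·4.8075 + 5 = -2.508
ΔM = M_1 − M_2 = -0.743 − (-2.508) = 1.765; smaller M is more luminous → Star 2.
L ratio = 10^(0.4 |ΔM|) = 10^0.706 = 5.082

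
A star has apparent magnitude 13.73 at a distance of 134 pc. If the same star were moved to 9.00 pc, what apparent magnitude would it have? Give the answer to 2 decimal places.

m ≈ 7.87

Flux ∝ 1/d², so Δm = 5 log₁₀(d₂/d₁) = 5 log₁₀(9.00/134) = -5.864
m₂ = m₁ + Δm = 13.73 + (-5.864) = 7.866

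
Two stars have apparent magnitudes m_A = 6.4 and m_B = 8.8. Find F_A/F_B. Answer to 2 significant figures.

F_A/F_B ≈ 9.1

Magnitude difference = -2.4
Flux ratio = 10^(−0.4 Δm) = 10^(−0.4 × -2.4) = 10^0.960 = 9.120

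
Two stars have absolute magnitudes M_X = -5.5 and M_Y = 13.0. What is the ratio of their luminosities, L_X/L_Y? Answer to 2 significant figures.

ΔM = M_X − M_Y = -18.5
L_X/L_Y = 10^(−0.4 ΔM) = 10^7.400 = 2.512×10^7

L_X/L_Y ≈ 2.5×10^7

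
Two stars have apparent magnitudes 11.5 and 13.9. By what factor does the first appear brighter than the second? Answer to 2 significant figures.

Δm = 11.5 − (13.9) = -2.4
Flux ratio = 10^(−0.4 Δm) = 10^(−0.4 × -2.4) = 10^0.960 = 9.120

9.1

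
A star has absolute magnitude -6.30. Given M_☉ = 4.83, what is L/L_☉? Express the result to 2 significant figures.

L/L_☉ ≈ 28000

M − M_☉ = -6.30 − 4.83 = -11.130
L/L_☉ = 10^(−0.4 (M − M_☉)) = 10^4.452 = 28310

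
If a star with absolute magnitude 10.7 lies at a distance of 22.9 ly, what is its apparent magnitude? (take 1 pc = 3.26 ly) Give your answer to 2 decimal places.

m ≈ 9.93

d = 22.9 ly / 3.26 = 7.025 pc
m = M + 5 log₁₀ d − 5 = 10.7 + 5·0.8466 − 5 = 9.933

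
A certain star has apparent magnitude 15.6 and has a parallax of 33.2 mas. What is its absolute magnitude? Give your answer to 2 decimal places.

M ≈ 13.21

p = 33.2 mas = 0.0332″ → d = 1/p = 30.12 pc
5 log₁₀(d/10 pc) = 5 log₁₀(30.12) − 5 = 2.394
M = m − 5 log₁₀(d/10) = 15.6 − 2.394 = 13.206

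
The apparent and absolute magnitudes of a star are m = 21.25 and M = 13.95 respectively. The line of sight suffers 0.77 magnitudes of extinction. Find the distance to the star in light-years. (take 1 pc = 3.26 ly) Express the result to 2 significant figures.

m − M = 5 log₁₀(d/10 pc) + A  ⇒  21.25 − (13.95) − 0.77 = 5 log₁₀(d/10)
6.530 = 5 log₁₀(d/10)
log₁₀ d = (m − M − A)/5 + 1 = 2.3060
d = 10^2.3060 = 202.3 pc
= 659.5 ly

d ≈ 660 ly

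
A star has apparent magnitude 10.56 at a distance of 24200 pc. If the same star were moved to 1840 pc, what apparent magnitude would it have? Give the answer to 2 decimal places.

Flux ∝ 1/d², so Δm = 5 log₁₀(d₂/d₁) = 5 log₁₀(1840/24200) = -5.595
m₂ = m₁ + Δm = 10.56 + (-5.595) = 4.965

m ≈ 4.97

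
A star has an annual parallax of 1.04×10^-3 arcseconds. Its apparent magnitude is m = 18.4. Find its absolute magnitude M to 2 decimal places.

d = 1/p = 1/1.04×10^-3″ = 961.5 pc
5 log₁₀(d/10 pc) = 5 log₁₀(961.5) − 5 = 9.915
M = m − 5 log₁₀(d/10) = 18.4 − 9.915 = 8.485

M ≈ 8.49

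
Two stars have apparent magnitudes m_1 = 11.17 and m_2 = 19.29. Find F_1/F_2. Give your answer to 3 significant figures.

F_1/F_2 ≈ 1770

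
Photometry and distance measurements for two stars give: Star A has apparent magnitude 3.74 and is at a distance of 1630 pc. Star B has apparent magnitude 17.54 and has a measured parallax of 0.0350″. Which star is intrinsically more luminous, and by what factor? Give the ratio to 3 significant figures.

Star A: M = m − 5 log₁₀ d + 5 = 3.74 − 5·3.2122 + 5 = -7.321
Star B: d = 1/p = 1/0.0350″ = 28.57 pc
Star B: M = m − 5 log₁₀ d + 5 = 17.54 − 5·1.4559 + 5 = 15.260
ΔM = M_A − M_B = -7.321 − (15.260) = -22.581; smaller M is more luminous → Star A.
L ratio = 10^(0.4 |ΔM|) = 10^9.033 = 1.078×10^9

Star A is more luminous, by a factor of 1.08×10^9.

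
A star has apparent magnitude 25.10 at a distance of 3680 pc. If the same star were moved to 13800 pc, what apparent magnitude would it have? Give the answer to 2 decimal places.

Flux ∝ 1/d², so Δm = 5 log₁₀(d₂/d₁) = 5 log₁₀(13800/3680) = 2.870
m₂ = m₁ + Δm = 25.10 + (2.870) = 27.970

m ≈ 27.97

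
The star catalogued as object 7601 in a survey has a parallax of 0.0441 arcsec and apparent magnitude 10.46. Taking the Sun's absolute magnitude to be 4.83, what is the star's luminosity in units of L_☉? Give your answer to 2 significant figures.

L/L_☉ ≈ 0.029

d = 1/p = 1/0.0441″ = 22.68 pc
M = m − 5 log₁₀ d + 5 = 10.46 − 5·1.3556 + 5 = 8.682
M − M_☉ = 8.682 − 4.83 = 3.852
L/L_☉ = 10^(−0.4 × 3.852) = 0.02878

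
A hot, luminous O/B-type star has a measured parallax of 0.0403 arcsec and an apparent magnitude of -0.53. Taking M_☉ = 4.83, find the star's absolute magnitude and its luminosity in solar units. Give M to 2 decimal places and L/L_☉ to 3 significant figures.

M ≈ -2.50; L/L_☉ ≈ 858

d = 1/p = 1/0.0403″ = 24.81 pc
M = m − 5 log₁₀ d + 5 = -0.53 − 5·1.3947 + 5 = -2.503
M − M_☉ = -2.503 − 4.83 = -7.333
L/L_☉ = 10^(−0.4 × -7.333) = 857.8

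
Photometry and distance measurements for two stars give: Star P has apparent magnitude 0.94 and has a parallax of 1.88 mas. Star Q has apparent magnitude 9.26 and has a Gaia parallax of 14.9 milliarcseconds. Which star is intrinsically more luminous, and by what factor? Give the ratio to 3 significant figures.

Star P is more luminous, by a factor of 134000.

Star P: p = 1.88 mas = 1.88×10^-3″ → d = 1/p = 531.9 pc
Star P: M = m − 5 log₁₀ d + 5 = 0.94 − 5·2.7258 + 5 = -7.689
Star Q: p = 14.9 mas = 0.0149″ → d = 1/p = 67.11 pc
Star Q: M = m − 5 log₁₀ d + 5 = 9.26 − 5·1.8268 + 5 = 5.126
ΔM = M_P − M_Q = -7.689 − (5.126) = -12.815; smaller M is more luminous → Star P.
L ratio = 10^(0.4 |ΔM|) = 10^5.126 = 133700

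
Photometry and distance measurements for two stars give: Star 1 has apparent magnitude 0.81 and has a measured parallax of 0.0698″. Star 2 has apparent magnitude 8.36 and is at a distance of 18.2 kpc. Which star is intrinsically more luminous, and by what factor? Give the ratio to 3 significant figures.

Star 2 is more luminous, by a factor of 1540.

Star 1: d = 1/p = 1/0.0698″ = 14.33 pc
Star 1: M = m − 5 log₁₀ d + 5 = 0.81 − 5·1.1561 + 5 = 0.029
Star 2: d = 18.2 kpc = 18200 pc
Star 2: M = m − 5 log₁₀ d + 5 = 8.36 − 5·4.2601 + 5 = -7.940
ΔM = M_1 − M_2 = 0.029 − (-7.940) = 7.970; smaller M is more luminous → Star 2.
L ratio = 10^(0.4 |ΔM|) = 10^3.188 = 1541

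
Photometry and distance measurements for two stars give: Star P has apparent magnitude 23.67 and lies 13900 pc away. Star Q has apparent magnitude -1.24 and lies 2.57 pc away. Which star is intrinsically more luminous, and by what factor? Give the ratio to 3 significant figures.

Star Q is more luminous, by a factor of 315.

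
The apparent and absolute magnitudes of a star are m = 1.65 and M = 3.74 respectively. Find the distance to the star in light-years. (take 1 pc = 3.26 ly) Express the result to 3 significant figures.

d ≈ 12.5 ly

Distance modulus: m − M = 1.65 − (3.74) = -2.090
m − M = 5 log₁₀ d − 5
log₁₀ d = (m − M)/5 + 1 = 0.5820
d = 10^0.5820 = 3.819 pc
= 12.45 ly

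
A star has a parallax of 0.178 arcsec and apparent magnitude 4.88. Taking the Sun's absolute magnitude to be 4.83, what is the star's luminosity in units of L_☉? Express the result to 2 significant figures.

L/L_☉ ≈ 0.30

d = 1/p = 1/0.178″ = 5.618 pc
M = m − 5 log₁₀ d + 5 = 4.88 − 5·0.7496 + 5 = 6.132
M − M_☉ = 6.132 − 4.83 = 1.302
L/L_☉ = 10^(−0.4 × 1.302) = 0.3014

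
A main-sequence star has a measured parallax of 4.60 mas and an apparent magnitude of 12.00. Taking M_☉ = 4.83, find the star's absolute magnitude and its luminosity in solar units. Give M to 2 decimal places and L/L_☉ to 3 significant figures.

M ≈ 5.31; L/L_☉ ≈ 0.640

d = 1/p = 1000/4.60 mas = 217.4 pc
M = m − 5 log₁₀ d + 5 = 12.00 − 5·2.3372 + 5 = 5.314
M − M_☉ = 5.314 − 4.83 = 0.484
L/L_☉ = 10^(−0.4 × 0.484) = 0.6404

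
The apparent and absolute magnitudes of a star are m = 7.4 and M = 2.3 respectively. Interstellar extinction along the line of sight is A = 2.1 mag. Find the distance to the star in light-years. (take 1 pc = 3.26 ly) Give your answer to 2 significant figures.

m − M = 5 log₁₀(d/10 pc) + A  ⇒  7.4 − (2.3) − 2.1 = 5 log₁₀(d/10)
3.000 = 5 log₁₀(d/10)
log₁₀ d = (m − M − A)/5 + 1 = 1.6000
d = 10^1.6000 = 39.81 pc
= 129.8 ly

d ≈ 130 ly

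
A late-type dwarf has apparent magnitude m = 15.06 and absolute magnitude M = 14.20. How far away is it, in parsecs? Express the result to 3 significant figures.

d ≈ 14.9 pc

Distance modulus: m − M = 15.06 − (14.20) = 0.860
m − M = 5 log₁₀ d − 5
log₁₀ d = (m − M)/5 + 1 = 1.1720
d = 10^1.1720 = 14.86 pc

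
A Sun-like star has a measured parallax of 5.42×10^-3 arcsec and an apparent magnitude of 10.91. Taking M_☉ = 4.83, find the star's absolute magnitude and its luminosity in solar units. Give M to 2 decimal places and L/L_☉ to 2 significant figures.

d = 1/p = 1/5.42×10^-3″ = 184.5 pc
M = m − 5 log₁₀ d + 5 = 10.91 − 5·2.2660 + 5 = 4.580
M − M_☉ = 4.580 − 4.83 = -0.250
L/L_☉ = 10^(−0.4 × -0.250) = 1.259

M ≈ 4.58; L/L_☉ ≈ 1.3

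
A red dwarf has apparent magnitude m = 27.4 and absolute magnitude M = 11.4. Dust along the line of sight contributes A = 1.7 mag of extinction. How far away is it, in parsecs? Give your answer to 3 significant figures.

d ≈ 7240 pc

m − M = 5 log₁₀(d/10 pc) + A  ⇒  27.4 − (11.4) − 1.7 = 5 log₁₀(d/10)
14.300 = 5 log₁₀(d/10)
log₁₀ d = (m − M − A)/5 + 1 = 3.8600
d = 10^3.8600 = 7244 pc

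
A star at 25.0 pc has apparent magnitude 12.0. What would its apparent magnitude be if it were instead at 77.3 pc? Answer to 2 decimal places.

m ≈ 14.45

Flux ∝ 1/d², so Δm = 5 log₁₀(d₂/d₁) = 5 log₁₀(77.3/25.0) = 2.451
m₂ = m₁ + Δm = 12.0 + (2.451) = 14.451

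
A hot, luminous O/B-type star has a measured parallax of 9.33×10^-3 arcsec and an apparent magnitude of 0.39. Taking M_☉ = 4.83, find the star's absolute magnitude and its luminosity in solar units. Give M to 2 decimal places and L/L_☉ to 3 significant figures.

M ≈ -4.76; L/L_☉ ≈ 6860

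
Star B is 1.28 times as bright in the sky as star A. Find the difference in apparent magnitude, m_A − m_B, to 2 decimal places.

Pogson: Δm = −2.5 log₁₀(ratio) = −2.5 log₁₀(1.28) = −2.5 × 0.1072 = -0.268
Star B is brighter so has the smaller magnitude: m_A − m_B is positive.

m_A − m_B ≈ 0.27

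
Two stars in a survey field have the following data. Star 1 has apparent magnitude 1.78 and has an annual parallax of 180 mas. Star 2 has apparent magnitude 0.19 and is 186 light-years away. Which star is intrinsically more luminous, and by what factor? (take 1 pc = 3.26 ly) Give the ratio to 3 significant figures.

Star 2 is more luminous, by a factor of 456.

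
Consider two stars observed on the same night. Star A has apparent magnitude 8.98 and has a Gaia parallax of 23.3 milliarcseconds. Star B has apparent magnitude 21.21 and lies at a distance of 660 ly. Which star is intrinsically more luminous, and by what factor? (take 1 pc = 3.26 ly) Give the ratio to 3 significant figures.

Star A: p = 23.3 mas = 0.0233″ → d = 1/p = 42.92 pc
Star A: M = m − 5 log₁₀ d + 5 = 8.98 − 5·1.6326 + 5 = 5.817
Star B: d = 660 ly / 3.26 = 202.5 pc
Star B: M = m − 5 log₁₀ d + 5 = 21.21 − 5·2.3063 + 5 = 14.678
ΔM = M_A − M_B = 5.817 − (14.678) = -8.862; smaller M is more luminous → Star A.
L ratio = 10^(0.4 |ΔM|) = 10^3.545 = 3505

Star A is more luminous, by a factor of 3500.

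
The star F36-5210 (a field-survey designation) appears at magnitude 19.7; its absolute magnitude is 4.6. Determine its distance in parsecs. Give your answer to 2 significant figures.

d ≈ 10000 pc

μ = m − M = 15.100
m − M = 5 log₁₀ d − 5
log₁₀ d = (m − M)/5 + 1 = 4.0200
d = 10^4.0200 = 10470 pc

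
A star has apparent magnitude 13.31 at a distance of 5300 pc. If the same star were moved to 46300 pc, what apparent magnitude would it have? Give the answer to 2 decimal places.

m ≈ 18.02

Flux ∝ 1/d², so Δm = 5 log₁₀(d₂/d₁) = 5 log₁₀(46300/5300) = 4.707
m₂ = m₁ + Δm = 13.31 + (4.707) = 18.017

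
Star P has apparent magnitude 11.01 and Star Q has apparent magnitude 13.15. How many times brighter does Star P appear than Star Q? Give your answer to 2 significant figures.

Magnitude difference = -2.14
Flux ratio = 10^(−0.4 Δm) = 10^(−0.4 × -2.14) = 10^0.856 = 7.178

7.2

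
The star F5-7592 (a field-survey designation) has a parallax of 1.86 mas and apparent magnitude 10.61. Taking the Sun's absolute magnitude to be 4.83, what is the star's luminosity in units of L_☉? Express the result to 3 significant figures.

L/L_☉ ≈ 14.1

d = 1/p = 1000/1.86 mas = 537.6 pc
M = m − 5 log₁₀ d + 5 = 10.61 − 5·2.7305 + 5 = 1.958
M − M_☉ = 1.958 − 4.83 = -2.872
L/L_☉ = 10^(−0.4 × -2.872) = 14.09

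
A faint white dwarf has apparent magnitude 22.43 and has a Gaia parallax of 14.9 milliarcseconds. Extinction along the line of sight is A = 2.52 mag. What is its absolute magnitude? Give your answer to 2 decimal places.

p = 14.9 mas = 0.0149″ → d = 1/p = 67.11 pc
5 log₁₀(d/10 pc) = 5 log₁₀(67.11) − 5 = 4.134
M = m − 5 log₁₀(d/10) − A = 22.43 − 4.134 − 2.52 = 15.776

M ≈ 15.78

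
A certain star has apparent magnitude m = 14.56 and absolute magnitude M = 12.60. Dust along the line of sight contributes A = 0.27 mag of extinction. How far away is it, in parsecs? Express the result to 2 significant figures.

d ≈ 22 pc

m − M = 5 log₁₀(d/10 pc) + A  ⇒  14.56 − (12.60) − 0.27 = 5 log₁₀(d/10)
1.690 = 5 log₁₀(d/10)
log₁₀ d = (m − M − A)/5 + 1 = 1.3380
d = 10^1.3380 = 21.78 pc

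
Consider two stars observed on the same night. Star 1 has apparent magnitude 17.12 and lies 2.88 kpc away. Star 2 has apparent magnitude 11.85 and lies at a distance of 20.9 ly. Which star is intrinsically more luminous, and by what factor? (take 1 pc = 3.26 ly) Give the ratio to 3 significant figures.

Star 1 is more luminous, by a factor of 1570.

Star 1: d = 2.88 kpc = 2880 pc
Star 1: M = m − 5 log₁₀ d + 5 = 17.12 − 5·3.4594 + 5 = 4.823
Star 2: d = 20.9 ly / 3.26 = 6.411 pc
Star 2: M = m − 5 log₁₀ d + 5 = 11.85 − 5·0.8069 + 5 = 12.815
ΔM = M_1 − M_2 = 4.823 − (12.815) = -7.992; smaller M is more luminous → Star 1.
L ratio = 10^(0.4 |ΔM|) = 10^3.197 = 1574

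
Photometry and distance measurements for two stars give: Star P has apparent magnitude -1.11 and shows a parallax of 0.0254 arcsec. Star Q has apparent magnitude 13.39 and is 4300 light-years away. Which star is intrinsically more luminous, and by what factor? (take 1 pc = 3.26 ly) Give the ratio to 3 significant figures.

Star P is more luminous, by a factor of 562.

Star P: d = 1/p = 1/0.0254″ = 39.37 pc
Star P: M = m − 5 log₁₀ d + 5 = -1.11 − 5·1.5952 + 5 = -4.086
Star Q: d = 4300 ly / 3.26 = 1319 pc
Star Q: M = m − 5 log₁₀ d + 5 = 13.39 − 5·3.1203 + 5 = 2.789
ΔM = M_P − M_Q = -4.086 − (2.789) = -6.875; smaller M is more luminous → Star P.
L ratio = 10^(0.4 |ΔM|) = 10^2.750 = 562.1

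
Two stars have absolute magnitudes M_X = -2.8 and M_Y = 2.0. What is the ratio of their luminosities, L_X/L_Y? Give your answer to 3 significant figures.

L_X/L_Y ≈ 83.2

ΔM = M_X − M_Y = -4.8
L_X/L_Y = 10^(−0.4 ΔM) = 10^1.920 = 83.18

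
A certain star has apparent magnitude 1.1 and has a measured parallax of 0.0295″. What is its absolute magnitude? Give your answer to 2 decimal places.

M ≈ -1.55

d = 1/p = 1/0.0295″ = 33.90 pc
5 log₁₀(d/10 pc) = 5 log₁₀(33.90) − 5 = 2.651
M = m − 5 log₁₀(d/10) = 1.1 − 2.651 = -1.551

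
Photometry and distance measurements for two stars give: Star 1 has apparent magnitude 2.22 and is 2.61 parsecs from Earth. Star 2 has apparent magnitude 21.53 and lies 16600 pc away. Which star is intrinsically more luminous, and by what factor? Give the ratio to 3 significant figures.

Star 1: M = m − 5 log₁₀ d + 5 = 2.22 − 5·0.4166 + 5 = 5.137
Star 2: M = m − 5 log₁₀ d + 5 = 21.53 − 5·4.2201 + 5 = 5.429
ΔM = M_1 − M_2 = 5.137 − (5.429) = -0.293; smaller M is more luminous → Star 1.
L ratio = 10^(0.4 |ΔM|) = 10^0.117 = 1.309

Star 1 is more luminous, by a factor of 1.31.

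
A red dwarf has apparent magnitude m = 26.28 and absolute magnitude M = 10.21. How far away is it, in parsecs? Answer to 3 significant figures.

μ = m − M = 16.070
m − M = 5 log₁₀ d − 5
log₁₀ d = (m − M)/5 + 1 = 4.2140
d = 10^4.2140 = 16370 pc

d ≈ 16400 pc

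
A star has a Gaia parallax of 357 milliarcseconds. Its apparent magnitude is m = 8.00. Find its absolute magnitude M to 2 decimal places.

M ≈ 10.76

p = 357 mas = 0.357″ → d = 1/p = 2.801 pc
5 log₁₀(d/10 pc) = 5 log₁₀(2.801) − 5 = -2.763
M = m − 5 log₁₀(d/10) = 8.00 + 2.763 = 10.763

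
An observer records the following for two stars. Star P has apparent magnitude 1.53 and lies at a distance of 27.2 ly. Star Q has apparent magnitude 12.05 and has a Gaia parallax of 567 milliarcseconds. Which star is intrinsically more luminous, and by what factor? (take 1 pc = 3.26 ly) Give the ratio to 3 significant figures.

Star P is more luminous, by a factor of 361000.

Star P: d = 27.2 ly / 3.26 = 8.344 pc
Star P: M = m − 5 log₁₀ d + 5 = 1.53 − 5·0.9214 + 5 = 1.923
Star Q: p = 567 mas = 0.567″ → d = 1/p = 1.764 pc
Star Q: M = m − 5 log₁₀ d + 5 = 12.05 − 5·0.2464 + 5 = 15.818
ΔM = M_P − M_Q = 1.923 − (15.818) = -13.895; smaller M is more luminous → Star P.
L ratio = 10^(0.4 |ΔM|) = 10^5.558 = 361300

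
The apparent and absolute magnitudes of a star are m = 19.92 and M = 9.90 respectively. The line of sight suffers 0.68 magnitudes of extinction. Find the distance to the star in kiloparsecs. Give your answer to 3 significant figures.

d ≈ 0.738 kpc

m − M = 5 log₁₀(d/10 pc) + A  ⇒  19.92 − (9.90) − 0.68 = 5 log₁₀(d/10)
9.340 = 5 log₁₀(d/10)
log₁₀ d = (m − M − A)/5 + 1 = 2.8680
d = 10^2.8680 = 737.9 pc
= 0.7379 kpc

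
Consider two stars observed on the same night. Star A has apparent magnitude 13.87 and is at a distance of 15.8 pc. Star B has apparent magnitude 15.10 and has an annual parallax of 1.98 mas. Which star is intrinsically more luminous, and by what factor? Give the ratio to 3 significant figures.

Star A: M = m − 5 log₁₀ d + 5 = 13.87 − 5·1.1987 + 5 = 12.877
Star B: p = 1.98 mas = 1.98×10^-3″ → d = 1/p = 505.1 pc
Star B: M = m − 5 log₁₀ d + 5 = 15.10 − 5·2.7033 + 5 = 6.583
ΔM = M_A − M_B = 12.877 − (6.583) = 6.293; smaller M is more luminous → Star B.
L ratio = 10^(0.4 |ΔM|) = 10^2.517 = 329.1

Star B is more luminous, by a factor of 329.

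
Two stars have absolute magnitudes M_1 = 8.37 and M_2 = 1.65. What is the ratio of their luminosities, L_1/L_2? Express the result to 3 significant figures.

ΔM = M_1 − M_2 = 6.72
L_1/L_2 = 10^(−0.4 ΔM) = 10^-2.688 = 2.051×10^-3

L_1/L_2 ≈ 2.05×10^-3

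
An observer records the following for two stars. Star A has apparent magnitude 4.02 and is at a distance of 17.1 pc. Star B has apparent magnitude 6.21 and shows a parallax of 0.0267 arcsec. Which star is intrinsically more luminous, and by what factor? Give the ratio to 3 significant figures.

Star A: M = m − 5 log₁₀ d + 5 = 4.02 − 5·1.2330 + 5 = 2.855
Star B: d = 1/p = 1/0.0267″ = 37.45 pc
Star B: M = m − 5 log₁₀ d + 5 = 6.21 − 5·1.5735 + 5 = 3.343
ΔM = M_A − M_B = 2.855 − (3.343) = -0.488; smaller M is more luminous → Star A.
L ratio = 10^(0.4 |ΔM|) = 10^0.195 = 1.567

Star A is more luminous, by a factor of 1.57.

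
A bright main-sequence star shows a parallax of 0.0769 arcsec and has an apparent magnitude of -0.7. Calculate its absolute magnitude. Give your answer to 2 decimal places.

M ≈ -1.27

d = 1/p = 1/0.0769″ = 13.00 pc
5 log₁₀(d/10 pc) = 5 log₁₀(13.00) − 5 = 0.570
M = m − 5 log₁₀(d/10) = -0.7 − 0.570 = -1.270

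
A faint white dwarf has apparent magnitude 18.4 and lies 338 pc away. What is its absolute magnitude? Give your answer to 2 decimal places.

5 log₁₀(d/10 pc) = 5 log₁₀(338.0) − 5 = 7.645
M = m − 5 log₁₀(d/10) = 18.4 − 7.645 = 10.755

M ≈ 10.76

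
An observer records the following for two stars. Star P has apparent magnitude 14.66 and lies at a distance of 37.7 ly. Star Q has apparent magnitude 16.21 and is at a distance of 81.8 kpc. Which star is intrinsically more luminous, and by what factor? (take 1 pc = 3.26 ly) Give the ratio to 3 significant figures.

Star P: d = 37.7 ly / 3.26 = 11.56 pc
Star P: M = m − 5 log₁₀ d + 5 = 14.66 − 5·1.0631 + 5 = 14.344
Star Q: d = 81.8 kpc = 81800 pc
Star Q: M = m − 5 log₁₀ d + 5 = 16.21 − 5·4.9128 + 5 = -3.354
ΔM = M_P − M_Q = 14.344 − (-3.354) = 17.698; smaller M is more luminous → Star Q.
L ratio = 10^(0.4 |ΔM|) = 10^7.079 = 1.200×10^7

Star Q is more luminous, by a factor of 1.20×10^7.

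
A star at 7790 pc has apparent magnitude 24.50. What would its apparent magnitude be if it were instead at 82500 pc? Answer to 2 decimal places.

m ≈ 29.62

Flux ∝ 1/d², so Δm = 5 log₁₀(d₂/d₁) = 5 log₁₀(82500/7790) = 5.125
m₂ = m₁ + Δm = 24.50 + (5.125) = 29.625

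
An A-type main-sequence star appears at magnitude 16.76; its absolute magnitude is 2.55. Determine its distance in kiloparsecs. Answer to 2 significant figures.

d ≈ 7.0 kpc

μ = m − M = 14.210
m − M = 5 log₁₀ d − 5
log₁₀ d = (m − M)/5 + 1 = 3.8420
d = 10^3.8420 = 6950 pc
= 6.950 kpc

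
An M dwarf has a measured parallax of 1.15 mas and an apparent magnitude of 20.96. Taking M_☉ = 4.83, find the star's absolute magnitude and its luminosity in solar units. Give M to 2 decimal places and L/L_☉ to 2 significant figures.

M ≈ 11.26; L/L_☉ ≈ 2.7×10^-3

d = 1/p = 1000/1.15 mas = 869.6 pc
M = m − 5 log₁₀ d + 5 = 20.96 − 5·2.9393 + 5 = 11.263
M − M_☉ = 11.263 − 4.83 = 6.433
L/L_☉ = 10^(−0.4 × 6.433) = 2.671×10^-3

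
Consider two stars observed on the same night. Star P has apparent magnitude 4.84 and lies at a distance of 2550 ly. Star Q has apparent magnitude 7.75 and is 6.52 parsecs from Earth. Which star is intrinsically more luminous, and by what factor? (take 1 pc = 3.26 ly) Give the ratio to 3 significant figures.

Star P: d = 2550 ly / 3.26 = 782.2 pc
Star P: M = m − 5 log₁₀ d + 5 = 4.84 − 5·2.8933 + 5 = -4.627
Star Q: M = m − 5 log₁₀ d + 5 = 7.75 − 5·0.8142 + 5 = 8.679
ΔM = M_P − M_Q = -4.627 − (8.679) = -13.305; smaller M is more luminous → Star P.
L ratio = 10^(0.4 |ΔM|) = 10^5.322 = 210000

Star P is more luminous, by a factor of 210000.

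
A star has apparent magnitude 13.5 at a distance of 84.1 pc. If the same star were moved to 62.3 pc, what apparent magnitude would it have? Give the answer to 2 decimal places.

m ≈ 12.85

Flux ∝ 1/d², so Δm = 5 log₁₀(d₂/d₁) = 5 log₁₀(62.3/84.1) = -0.652
m₂ = m₁ + Δm = 13.5 + (-0.652) = 12.848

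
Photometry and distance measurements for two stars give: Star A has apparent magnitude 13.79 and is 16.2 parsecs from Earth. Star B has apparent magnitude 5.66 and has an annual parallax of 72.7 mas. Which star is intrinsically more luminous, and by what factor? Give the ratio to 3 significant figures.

Star B is more luminous, by a factor of 1290.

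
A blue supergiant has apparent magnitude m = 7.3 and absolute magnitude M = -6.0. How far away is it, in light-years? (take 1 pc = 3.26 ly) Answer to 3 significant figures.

d ≈ 14900 ly

Distance modulus: m − M = 7.3 − (-6.0) = 13.300
m − M = 5 log₁₀ d − 5
log₁₀ d = (m − M)/5 + 1 = 3.6600
d = 10^3.6600 = 4571 pc
= 14900 ly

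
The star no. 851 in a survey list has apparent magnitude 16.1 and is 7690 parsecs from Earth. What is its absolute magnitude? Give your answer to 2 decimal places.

M ≈ 1.67

5 log₁₀(d/10 pc) = 5 log₁₀(7690) − 5 = 14.430
M = m − 5 log₁₀(d/10) = 16.1 − 14.430 = 1.670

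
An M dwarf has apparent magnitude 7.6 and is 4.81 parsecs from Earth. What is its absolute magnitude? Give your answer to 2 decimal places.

5 log₁₀(d/10 pc) = 5 log₁₀(4.810) − 5 = -1.589
M = m − 5 log₁₀(d/10) = 7.6 + 1.589 = 9.189

M ≈ 9.19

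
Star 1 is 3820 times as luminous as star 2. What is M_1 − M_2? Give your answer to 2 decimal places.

M_1 − M_2 ≈ -8.96

Pogson: ΔM = −2.5 log₁₀(ratio) = −2.5 log₁₀(3820) = −2.5 × 3.5821 = -8.955
Star 1 is brighter, so it has the smaller magnitude: the difference is negative.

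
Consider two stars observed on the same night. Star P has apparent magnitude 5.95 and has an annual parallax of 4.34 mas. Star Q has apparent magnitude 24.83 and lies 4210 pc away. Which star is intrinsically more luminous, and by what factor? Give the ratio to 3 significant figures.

Star P is more luminous, by a factor of 107000.

Star P: p = 4.34 mas = 4.34×10^-3″ → d = 1/p = 230.4 pc
Star P: M = m − 5 log₁₀ d + 5 = 5.95 − 5·2.3625 + 5 = -0.863
Star Q: M = m − 5 log₁₀ d + 5 = 24.83 − 5·3.6243 + 5 = 11.709
ΔM = M_P − M_Q = -0.863 − (11.709) = -12.571; smaller M is more luminous → Star P.
L ratio = 10^(0.4 |ΔM|) = 10^5.028 = 106800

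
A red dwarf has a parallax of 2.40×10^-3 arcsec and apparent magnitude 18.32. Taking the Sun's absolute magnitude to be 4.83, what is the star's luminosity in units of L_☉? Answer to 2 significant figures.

d = 1/p = 1/2.40×10^-3″ = 416.7 pc
M = m − 5 log₁₀ d + 5 = 18.32 − 5·2.6198 + 5 = 10.221
M − M_☉ = 10.221 − 4.83 = 5.391
L/L_☉ = 10^(−0.4 × 5.391) = 6.976×10^-3

L/L_☉ ≈ 7.0×10^-3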